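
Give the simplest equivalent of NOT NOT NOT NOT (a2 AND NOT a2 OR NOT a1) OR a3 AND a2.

NOT a1 OR a3 AND a2

NOT NOT NOT NOT (a2 AND NOT a2 OR NOT a1) OR a3 AND a2
= NOT NOT NOT NOT NOT a1 OR a3 AND a2   — complement / identity
= NOT NOT NOT a1 OR a3 AND a2   — double negation
= NOT a1 OR a3 AND a2   — double negation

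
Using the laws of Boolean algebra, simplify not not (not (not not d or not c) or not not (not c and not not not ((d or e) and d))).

not not (not (not not d or not c) or not not (not c and not not not ((d or e) and d)))
= not not (not (not not d or not c) or not c and not not not ((d or e) and d))   (double negation)
= not not (not (not not d or not c) or not c and not ((d or e) and d))   (double negation)
= not not (not (not not d or not c) or not c and not d)   (absorption)
= not not (not d and c or not c and not d)   (De Morgan)
= not not not d   (distribution)
= not d   (double negation)

not d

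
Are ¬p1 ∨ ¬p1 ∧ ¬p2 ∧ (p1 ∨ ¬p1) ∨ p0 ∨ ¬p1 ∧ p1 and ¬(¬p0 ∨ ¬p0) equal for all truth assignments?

E1: ¬p1 ∨ ¬p1 ∧ ¬p2 ∧ (p1 ∨ ¬p1) ∨ p0 ∨ ¬p1 ∧ p1
    = ¬p1 ∨ ¬p1 ∧ ¬p2 ∨ p0 ∨ ¬p1 ∧ p1   — complement / identity
    = ¬p1 ∨ ¬p1 ∧ ¬p2 ∨ p0   — complement / identity
    = ¬p1 ∨ p0   — absorption
E2: ¬(¬p0 ∨ ¬p0)
    = p0 ∧ p0   — De Morgan
    = p0   — idempotence
These differ: at p0=0, p1=0, p2=0, E1 = 1 but E2 = 0.

No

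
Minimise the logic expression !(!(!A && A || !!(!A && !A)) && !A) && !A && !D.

!(!(!A && A || !!(!A && !A)) && !A) && !A && !D
= (!A && A || !!(!A && !A) || A) && !A && !D   — De Morgan
= (!A && A || !A && !A || A) && !A && !D   — double negation
= (!A || A) && !A && !D   — distribution
= !A && !D   — complement / identity

!A && !D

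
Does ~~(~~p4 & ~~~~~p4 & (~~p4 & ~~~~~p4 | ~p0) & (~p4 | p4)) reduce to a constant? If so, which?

~~(~~p4 & ~~~~~p4 & (~~p4 & ~~~~~p4 | ~p0) & (~p4 | p4))
= ~~(~~p4 & ~~~~~p4 & (~p4 | p4))   [absorption]
= ~~(~~p4 & ~~~~~p4)   [complement / identity]
= ~~(~~p4 & ~~~p4)   [double negation]
= ~(~p4 | ~~p4)   [De Morgan]
= p4 & ~p4   [De Morgan]
= 0   [complement]

yes, False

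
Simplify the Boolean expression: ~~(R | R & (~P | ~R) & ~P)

~~(R | R & (~P | ~R) & ~P)
= R | R & (~P | ~R) & ~P   [double negation]
= R | R & ~P   [absorption]
= R   [absorption]

R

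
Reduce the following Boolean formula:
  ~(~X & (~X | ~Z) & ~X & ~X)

X

~(~X & (~X | ~Z) & ~X & ~X)
= ~(~X & ~X & ~X)   [absorption]
= ~(~X & ~X)   [idempotence]
= ~~X   [idempotence]
= X   [double negation]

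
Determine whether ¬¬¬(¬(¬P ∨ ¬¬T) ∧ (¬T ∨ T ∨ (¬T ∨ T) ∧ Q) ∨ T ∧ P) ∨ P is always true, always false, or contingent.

¬¬¬(¬(¬P ∨ ¬¬T) ∧ (¬T ∨ T ∨ (¬T ∨ T) ∧ Q) ∨ T ∧ P) ∨ P
= ¬¬¬(¬(¬P ∨ ¬¬T) ∧ (¬T ∨ T) ∨ T ∧ P) ∨ P   — absorption
= ¬¬¬(P ∧ ¬T ∧ (¬T ∨ T) ∨ T ∧ P) ∨ P   — De Morgan
= ¬¬¬(P ∧ ¬T ∨ T ∧ P) ∨ P   — complement / identity
= ¬(P ∧ ¬T ∨ T ∧ P) ∨ P   — double negation
= ¬P ∨ P   — distribution
= True   — complement

always true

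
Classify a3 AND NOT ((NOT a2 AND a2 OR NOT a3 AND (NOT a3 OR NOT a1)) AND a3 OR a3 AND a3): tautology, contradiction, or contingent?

contradiction

a3 AND NOT ((NOT a2 AND a2 OR NOT a3 AND (NOT a3 OR NOT a1)) AND a3 OR a3 AND a3)
= a3 AND NOT ((NOT a2 AND a2 OR NOT a3) AND a3 OR a3 AND a3)   — absorption
= a3 AND NOT (NOT a3 AND a3 OR a3 AND a3)   — complement / identity
= a3 AND NOT a3   — distribution
= FALSE   — complement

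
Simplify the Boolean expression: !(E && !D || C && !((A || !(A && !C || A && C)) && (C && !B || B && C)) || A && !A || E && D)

!(E && !D || C && !((A || !(A && !C || A && C)) && (C && !B || B && C)) || A && !A || E && D)
= !(E && !D || C && !((A || !(A && !C || A && C)) && (C && !B || B && C)) || E && D)
= !(E && !D || C && !((A || !A) && (C && !B || B && C)) || E && D)
= !(E && !D || C && !(C && !B || B && C) || E && D)
= !(E && !D || C && !C || E && D)
= !(E && !D || E && D)
= !E

!E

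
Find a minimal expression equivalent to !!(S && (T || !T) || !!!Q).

!!(S && (T || !T) || !!!Q)
= !!(S || !!!Q)
= S || !!!Q
= S || !Q

S || !Q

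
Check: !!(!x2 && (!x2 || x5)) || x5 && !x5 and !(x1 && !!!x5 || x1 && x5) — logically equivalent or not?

E1: !!(!x2 && (!x2 || x5)) || x5 && !x5
    = !!!x2 || x5 && !x5
    = !!!x2
    = !x2
E2: !(x1 && !!!x5 || x1 && x5)
    = !(x1 && !x5 || x1 && x5)
    = !x1
These differ: at x1=0, x2=1, x5=0, E1 = 0 but E2 = 1.

No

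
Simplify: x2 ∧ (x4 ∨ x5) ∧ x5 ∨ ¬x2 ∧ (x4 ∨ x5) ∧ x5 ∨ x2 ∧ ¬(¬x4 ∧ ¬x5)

x2 ∧ (x4 ∨ x5) ∧ x5 ∨ ¬x2 ∧ (x4 ∨ x5) ∧ x5 ∨ x2 ∧ ¬(¬x4 ∧ ¬x5)
= (x4 ∨ x5) ∧ x5 ∨ x2 ∧ ¬(¬x4 ∧ ¬x5)   (distribution)
= (x4 ∨ x5) ∧ x5 ∨ x2 ∧ (x4 ∨ x5)   (De Morgan)
= (x5 ∨ x2) ∧ (x4 ∨ x5)   (distribution)
= x5 ∨ x2 ∧ x4   (distribution)

x5 ∨ x2 ∧ x4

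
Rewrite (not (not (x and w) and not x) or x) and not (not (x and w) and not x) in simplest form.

x

(not (not (x and w) and not x) or x) and not (not (x and w) and not x)
= not (not (x and w) and not x)
= x and w or x
= x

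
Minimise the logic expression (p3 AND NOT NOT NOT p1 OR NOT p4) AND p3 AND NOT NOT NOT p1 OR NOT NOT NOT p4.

p3 AND NOT p1 OR NOT p4

(p3 AND NOT NOT NOT p1 OR NOT p4) AND p3 AND NOT NOT NOT p1 OR NOT NOT NOT p4
= p3 AND NOT NOT NOT p1 OR NOT NOT NOT p4   — absorption
= p3 AND NOT p1 OR NOT NOT NOT p4   — double negation
= p3 AND NOT p1 OR NOT p4   — double negation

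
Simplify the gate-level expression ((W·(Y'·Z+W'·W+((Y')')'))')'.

((W·(Y'·Z+W'·W+((Y')')'))')'
= ((W·(Y'·Z+((Y')')'))')'
= ((W·(Y'·Z+Y'))')'
= ((W·Y')')'
= W·Y'

W·Y'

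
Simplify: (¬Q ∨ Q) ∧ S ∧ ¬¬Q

(¬Q ∨ Q) ∧ S ∧ ¬¬Q
= (¬Q ∨ Q) ∧ S ∧ Q   — double negation
= S ∧ Q   — complement / identity

S ∧ Q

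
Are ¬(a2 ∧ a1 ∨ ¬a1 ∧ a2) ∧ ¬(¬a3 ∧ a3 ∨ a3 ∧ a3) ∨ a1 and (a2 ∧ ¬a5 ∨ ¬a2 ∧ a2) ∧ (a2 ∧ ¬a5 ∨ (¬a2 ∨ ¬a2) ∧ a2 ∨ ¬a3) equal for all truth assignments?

No

E1: ¬(a2 ∧ a1 ∨ ¬a1 ∧ a2) ∧ ¬(¬a3 ∧ a3 ∨ a3 ∧ a3) ∨ a1
    = ¬((a1 ∨ ¬a1) ∧ a2) ∧ ¬(¬a3 ∧ a3 ∨ a3 ∧ a3) ∨ a1   [distribution]
    = ¬a2 ∧ ¬(¬a3 ∧ a3 ∨ a3 ∧ a3) ∨ a1   [complement / identity]
    = ¬a2 ∧ ¬a3 ∨ a1   [distribution]
E2: (a2 ∧ ¬a5 ∨ ¬a2 ∧ a2) ∧ (a2 ∧ ¬a5 ∨ (¬a2 ∨ ¬a2) ∧ a2 ∨ ¬a3)
    = (a2 ∧ ¬a5 ∨ ¬a2 ∧ a2) ∧ (a2 ∧ ¬a5 ∨ ¬a2 ∧ a2 ∨ ¬a3)   [idempotence]
    = a2 ∧ ¬a5 ∨ ¬a2 ∧ a2   [absorption]
    = a2 ∧ ¬a5   [complement / identity]
These differ: at a1=1, a2=0, a3=1, a5=1, E1 = 1 but E2 = 0.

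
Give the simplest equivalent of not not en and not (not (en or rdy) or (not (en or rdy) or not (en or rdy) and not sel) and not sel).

en

not not en and not (not (en or rdy) or (not (en or rdy) or not (en or rdy) and not sel) and not sel)
= en and not (not (en or rdy) or (not (en or rdy) or not (en or rdy) and not sel) and not sel)
= en and not (not (en or rdy) or not (en or rdy) and not sel)
= en and not not (en or rdy)
= en and (en or rdy)
= en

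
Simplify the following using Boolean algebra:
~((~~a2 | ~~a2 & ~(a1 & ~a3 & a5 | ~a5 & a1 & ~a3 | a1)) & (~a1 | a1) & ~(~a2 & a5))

~((~~a2 | ~~a2 & ~(a1 & ~a3 & a5 | ~a5 & a1 & ~a3 | a1)) & (~a1 | a1) & ~(~a2 & a5))
= ~((~~a2 | ~~a2 & ~(a1 & ~a3 | a1)) & (~a1 | a1) & ~(~a2 & a5))   (distribution)
= ~((~~a2 | ~~a2 & ~a1) & (~a1 | a1) & ~(~a2 & a5))   (absorption)
= ~(~~a2 & (~a1 | a1) & ~(~a2 & a5))   (absorption)
= ~(~~a2 & ~(~a2 & a5))   (complement / identity)
= ~a2 | ~a2 & a5   (De Morgan)
= ~a2   (absorption)

~a2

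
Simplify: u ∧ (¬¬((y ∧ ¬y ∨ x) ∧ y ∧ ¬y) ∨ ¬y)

u ∧ ¬y

u ∧ (¬¬((y ∧ ¬y ∨ x) ∧ y ∧ ¬y) ∨ ¬y)
= u ∧ (¬¬(y ∧ ¬y) ∨ ¬y)   [absorption]
= u ∧ (y ∧ ¬y ∨ ¬y)   [double negation]
= u ∧ ¬y   [complement / identity]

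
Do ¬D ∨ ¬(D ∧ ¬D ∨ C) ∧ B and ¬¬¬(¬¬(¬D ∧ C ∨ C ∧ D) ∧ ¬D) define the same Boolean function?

E1: ¬D ∨ ¬(D ∧ ¬D ∨ C) ∧ B
    = ¬D ∨ ¬C ∧ B   (complement / identity)
E2: ¬¬¬(¬¬(¬D ∧ C ∨ C ∧ D) ∧ ¬D)
    = ¬(¬¬(¬D ∧ C ∨ C ∧ D) ∧ ¬D)   (double negation)
    = ¬(¬¬C ∧ ¬D)   (distribution)
    = ¬C ∨ D   (De Morgan)
These differ: at B=0, C=1, D=1, E1 = 0 but E2 = 1.

No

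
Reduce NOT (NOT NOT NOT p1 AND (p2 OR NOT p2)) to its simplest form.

p1

NOT (NOT NOT NOT p1 AND (p2 OR NOT p2))
= NOT (NOT p1 AND (p2 OR NOT p2))   [double negation]
= NOT NOT p1   [complement / identity]
= p1   [double negation]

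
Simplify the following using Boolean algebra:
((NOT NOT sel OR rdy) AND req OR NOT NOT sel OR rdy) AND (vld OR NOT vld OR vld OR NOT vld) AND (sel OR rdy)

sel OR rdy

((NOT NOT sel OR rdy) AND req OR NOT NOT sel OR rdy) AND (vld OR NOT vld OR vld OR NOT vld) AND (sel OR rdy)
= ((NOT NOT sel OR rdy) AND req OR NOT NOT sel OR rdy) AND (vld OR NOT vld) AND (sel OR rdy)   [idempotence]
= (NOT NOT sel OR rdy) AND (vld OR NOT vld) AND (sel OR rdy)   [absorption]
= (sel OR rdy) AND (vld OR NOT vld) AND (sel OR rdy)   [double negation]
= (sel OR rdy) AND (sel OR rdy)   [complement / identity]
= sel OR rdy   [idempotence]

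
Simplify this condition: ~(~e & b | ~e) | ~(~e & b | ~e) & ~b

e

~(~e & b | ~e) | ~(~e & b | ~e) & ~b
= ~(~e & b | ~e)   — absorption
= ~~e   — absorption
= e   — double negation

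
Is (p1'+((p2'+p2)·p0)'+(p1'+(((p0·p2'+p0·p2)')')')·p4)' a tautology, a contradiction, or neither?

neither

(p1'+((p2'+p2)·p0)'+(p1'+(((p0·p2'+p0·p2)')')')·p4)'
= (p1'+((p2'+p2)·p0)'+(p1'+((((p2'+p2)·p0)')')')·p4)'
= (p1'+((p2'+p2)·p0)'+(p1'+((p2'+p2)·p0)')·p4)'
= (p1'+((p2'+p2)·p0)')'
= (p1'+p0')'
= p1·p0
This depends on p0, p1, so it is not a constant.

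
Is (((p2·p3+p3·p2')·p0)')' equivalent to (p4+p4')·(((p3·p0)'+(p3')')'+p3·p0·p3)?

E1: (((p2·p3+p3·p2')·p0)')'
    = (p2·p3+p3·p2')·p0   (double negation)
    = p3·p0   (distribution)
E2: (p4+p4')·(((p3·p0)'+(p3')')'+p3·p0·p3)
    = (p4+p4')·(p3·p0·p3'+p3·p0·p3)   (De Morgan)
    = p3·p0·p3'+p3·p0·p3   (complement / identity)
    = p3·p0   (distribution)
Both reduce to p3·p0, so they are equivalent.

Yes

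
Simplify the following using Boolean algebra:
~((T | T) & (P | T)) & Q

~((T | T) & (P | T)) & Q
= ~(T & P | T) & Q
= ~T & Q

~T & Q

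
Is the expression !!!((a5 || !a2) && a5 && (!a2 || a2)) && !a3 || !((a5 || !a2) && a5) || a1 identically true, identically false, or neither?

!!!((a5 || !a2) && a5 && (!a2 || a2)) && !a3 || !((a5 || !a2) && a5) || a1
= !((a5 || !a2) && a5 && (!a2 || a2)) && !a3 || !((a5 || !a2) && a5) || a1   — double negation
= !((a5 || !a2) && a5) && !a3 || !((a5 || !a2) && a5) || a1   — complement / identity
= !((a5 || !a2) && a5) || a1   — absorption
= !a5 || a1   — absorption
This depends on a1, a5, so it is not a constant.

neither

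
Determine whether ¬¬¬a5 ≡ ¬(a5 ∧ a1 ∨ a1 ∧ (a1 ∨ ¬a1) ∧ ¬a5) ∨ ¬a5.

No

E1: ¬¬¬a5
    = ¬a5
E2: ¬(a5 ∧ a1 ∨ a1 ∧ (a1 ∨ ¬a1) ∧ ¬a5) ∨ ¬a5
    = ¬(a5 ∧ a1 ∨ a1 ∧ ¬a5) ∨ ¬a5
    = ¬a1 ∨ ¬a5
These differ: at a1=0, a5=1, E1 = 0 but E2 = 1.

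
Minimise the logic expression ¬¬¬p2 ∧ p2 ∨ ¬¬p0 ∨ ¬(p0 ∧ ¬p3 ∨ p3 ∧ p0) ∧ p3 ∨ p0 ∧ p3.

p0 ∨ p3

¬¬¬p2 ∧ p2 ∨ ¬¬p0 ∨ ¬(p0 ∧ ¬p3 ∨ p3 ∧ p0) ∧ p3 ∨ p0 ∧ p3
= ¬p2 ∧ p2 ∨ ¬¬p0 ∨ ¬(p0 ∧ ¬p3 ∨ p3 ∧ p0) ∧ p3 ∨ p0 ∧ p3   (double negation)
= ¬p2 ∧ p2 ∨ ¬¬p0 ∨ ¬p0 ∧ p3 ∨ p0 ∧ p3   (distribution)
= ¬¬p0 ∨ ¬p0 ∧ p3 ∨ p0 ∧ p3   (complement / identity)
= ¬¬p0 ∨ p3   (distribution)
= p0 ∨ p3   (double negation)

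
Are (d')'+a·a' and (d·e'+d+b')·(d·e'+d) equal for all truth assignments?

E1: (d')'+a·a'
    = (d')'
    = d
E2: (d·e'+d+b')·(d·e'+d)
    = d·e'+d
    = d
Both reduce to d, so they are equivalent.

Yes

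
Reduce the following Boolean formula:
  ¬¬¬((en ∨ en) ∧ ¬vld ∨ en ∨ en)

¬en

¬¬¬((en ∨ en) ∧ ¬vld ∨ en ∨ en)
= ¬¬¬(en ∨ en)
= ¬¬¬en
= ¬en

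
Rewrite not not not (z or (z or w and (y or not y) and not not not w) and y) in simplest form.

not z

not not not (z or (z or w and (y or not y) and not not not w) and y)
= not (z or (z or w and (y or not y) and not not not w) and y)   (double negation)
= not (z or (z or w and (y or not y) and not w) and y)   (double negation)
= not (z or (z or w and not w) and y)   (complement / identity)
= not (z or z and y)   (complement / identity)
= not z   (absorption)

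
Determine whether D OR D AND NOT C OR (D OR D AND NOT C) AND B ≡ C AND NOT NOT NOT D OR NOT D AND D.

No

E1: D OR D AND NOT C OR (D OR D AND NOT C) AND B
    = D OR D AND NOT C   — absorption
    = D   — absorption
E2: C AND NOT NOT NOT D OR NOT D AND D
    = C AND NOT NOT NOT D   — complement / identity
    = C AND NOT D   — double negation
These differ: at B=1, C=1, D=1, E1 = 1 but E2 = 0.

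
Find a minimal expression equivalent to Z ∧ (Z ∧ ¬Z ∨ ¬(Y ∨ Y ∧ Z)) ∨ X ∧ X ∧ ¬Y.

¬Y ∧ (Z ∨ X)

Z ∧ (Z ∧ ¬Z ∨ ¬(Y ∨ Y ∧ Z)) ∨ X ∧ X ∧ ¬Y
= Z ∧ ¬(Y ∨ Y ∧ Z) ∨ X ∧ X ∧ ¬Y   [complement / identity]
= Z ∧ ¬Y ∨ X ∧ X ∧ ¬Y   [absorption]
= Z ∧ ¬Y ∨ X ∧ ¬Y   [idempotence]
= ¬Y ∧ (Z ∨ X)   [distribution]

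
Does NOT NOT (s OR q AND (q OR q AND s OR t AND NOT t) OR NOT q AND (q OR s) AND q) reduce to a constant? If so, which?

no

NOT NOT (s OR q AND (q OR q AND s OR t AND NOT t) OR NOT q AND (q OR s) AND q)
= NOT NOT (s OR q AND (q OR q AND s OR t AND NOT t) OR NOT q AND q)   (absorption)
= NOT NOT (s OR q AND (q OR t AND NOT t) OR NOT q AND q)   (absorption)
= NOT NOT (s OR q AND q OR NOT q AND q)   (complement / identity)
= s OR q AND q OR NOT q AND q   (double negation)
= s OR q   (distribution)
This depends on q, s, so it is not a constant.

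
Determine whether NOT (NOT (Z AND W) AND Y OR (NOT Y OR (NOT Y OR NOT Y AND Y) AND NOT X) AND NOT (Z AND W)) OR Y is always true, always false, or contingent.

contingent

NOT (NOT (Z AND W) AND Y OR (NOT Y OR (NOT Y OR NOT Y AND Y) AND NOT X) AND NOT (Z AND W)) OR Y
= NOT (NOT (Z AND W) AND Y OR (NOT Y OR NOT Y AND NOT X) AND NOT (Z AND W)) OR Y   [complement / identity]
= NOT (NOT (Z AND W) AND Y OR NOT Y AND NOT (Z AND W)) OR Y   [absorption]
= NOT NOT (Z AND W) OR Y   [distribution]
= Z AND W OR Y   [double negation]
This depends on W, Y, Z, so it is not a constant.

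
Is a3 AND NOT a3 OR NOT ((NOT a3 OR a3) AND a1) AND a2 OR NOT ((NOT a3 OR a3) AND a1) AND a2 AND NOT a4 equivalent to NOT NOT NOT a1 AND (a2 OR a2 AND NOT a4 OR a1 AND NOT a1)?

Yes

E1: a3 AND NOT a3 OR NOT ((NOT a3 OR a3) AND a1) AND a2 OR NOT ((NOT a3 OR a3) AND a1) AND a2 AND NOT a4
    = a3 AND NOT a3 OR NOT ((NOT a3 OR a3) AND a1) AND a2   [absorption]
    = NOT ((NOT a3 OR a3) AND a1) AND a2   [complement / identity]
    = NOT a1 AND a2   [complement / identity]
E2: NOT NOT NOT a1 AND (a2 OR a2 AND NOT a4 OR a1 AND NOT a1)
    = NOT NOT NOT a1 AND (a2 OR a2 AND NOT a4)   [complement / identity]
    = NOT a1 AND (a2 OR a2 AND NOT a4)   [double negation]
    = NOT a1 AND a2   [absorption]
Both reduce to NOT a1 AND a2, so they are equivalent.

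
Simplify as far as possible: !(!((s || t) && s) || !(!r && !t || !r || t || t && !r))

s && (!r || t)

!(!((s || t) && s) || !(!r && !t || !r || t || t && !r))
= !(!((s || t) && s) || !(!r && !t || !r || t))   (absorption)
= !(!s || !(!r && !t || !r || t))   (absorption)
= s && (!r && !t || !r || t)   (De Morgan)
= s && (!r || t)   (absorption)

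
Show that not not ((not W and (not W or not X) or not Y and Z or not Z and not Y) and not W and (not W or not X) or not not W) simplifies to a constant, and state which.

not not ((not W and (not W or not X) or not Y and Z or not Z and not Y) and not W and (not W or not X) or not not W)
= not not ((not W and (not W or not X) or not Y and Z or not Z and not Y) and not W and (not W or not X) or W)   — double negation
= not not ((not W and (not W or not X) or not Y) and not W and (not W or not X) or W)   — distribution
= not not (not W and (not W or not X) or W)   — absorption
= not not (not W or W)   — absorption
= not W or W   — double negation
= True   — complement

True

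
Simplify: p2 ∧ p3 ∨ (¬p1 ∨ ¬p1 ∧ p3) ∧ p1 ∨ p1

p2 ∧ p3 ∨ p1

p2 ∧ p3 ∨ (¬p1 ∨ ¬p1 ∧ p3) ∧ p1 ∨ p1
= p2 ∧ p3 ∨ ¬p1 ∧ p1 ∨ p1   — absorption
= p2 ∧ p3 ∨ p1   — complement / identity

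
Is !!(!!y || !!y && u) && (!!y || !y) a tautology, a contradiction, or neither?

!!(!!y || !!y && u) && (!!y || !y)
= !!!!y && (!!y || !y)   — absorption
= !!y && (!!y || !y)   — double negation
= !!y && (y || !y)   — double negation
= !!y   — complement / identity
= y   — double negation
This depends on y, so it is not a constant.

neither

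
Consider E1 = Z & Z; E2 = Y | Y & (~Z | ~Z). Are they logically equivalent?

No

E1: Z & Z
    = Z
E2: Y | Y & (~Z | ~Z)
    = Y | Y & ~Z
    = Y
These differ: at Y=1, Z=0, E1 = 0 but E2 = 1.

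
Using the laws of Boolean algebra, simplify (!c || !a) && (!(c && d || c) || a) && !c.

(!c || !a) && (!(c && d || c) || a) && !c
= (!c || !a) && (!c || a) && !c   [absorption]
= (!c || !a) && !c   [absorption]
= !c   [absorption]

!c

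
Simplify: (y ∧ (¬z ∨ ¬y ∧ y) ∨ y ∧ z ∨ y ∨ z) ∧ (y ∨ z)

y ∨ z

(y ∧ (¬z ∨ ¬y ∧ y) ∨ y ∧ z ∨ y ∨ z) ∧ (y ∨ z)
= (y ∧ ¬z ∨ y ∧ z ∨ y ∨ z) ∧ (y ∨ z)   [complement / identity]
= (y ∨ y ∨ z) ∧ (y ∨ z)   [distribution]
= (y ∨ z) ∧ (y ∨ z)   [idempotence]
= y ∨ z   [idempotence]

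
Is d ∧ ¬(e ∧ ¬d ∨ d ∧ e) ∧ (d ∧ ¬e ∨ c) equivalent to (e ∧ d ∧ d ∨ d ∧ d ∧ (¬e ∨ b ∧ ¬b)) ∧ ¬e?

E1: d ∧ ¬(e ∧ ¬d ∨ d ∧ e) ∧ (d ∧ ¬e ∨ c)
    = d ∧ ¬e ∧ (d ∧ ¬e ∨ c)   [distribution]
    = d ∧ ¬e   [absorption]
E2: (e ∧ d ∧ d ∨ d ∧ d ∧ (¬e ∨ b ∧ ¬b)) ∧ ¬e
    = (e ∧ d ∧ d ∨ d ∧ d ∧ ¬e) ∧ ¬e   [complement / identity]
    = d ∧ d ∧ ¬e   [distribution]
    = d ∧ ¬e   [idempotence]
Both reduce to d ∧ ¬e, so they are equivalent.

Yes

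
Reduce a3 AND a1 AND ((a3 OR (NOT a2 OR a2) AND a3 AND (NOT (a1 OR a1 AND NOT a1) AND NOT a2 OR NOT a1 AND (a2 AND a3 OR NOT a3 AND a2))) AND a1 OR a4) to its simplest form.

a3 AND a1 AND ((a3 OR (NOT a2 OR a2) AND a3 AND (NOT (a1 OR a1 AND NOT a1) AND NOT a2 OR NOT a1 AND (a2 AND a3 OR NOT a3 AND a2))) AND a1 OR a4)
= a3 AND a1 AND ((a3 OR a3 AND (NOT (a1 OR a1 AND NOT a1) AND NOT a2 OR NOT a1 AND (a2 AND a3 OR NOT a3 AND a2))) AND a1 OR a4)   (complement / identity)
= a3 AND a1 AND ((a3 OR a3 AND (NOT (a1 OR a1 AND NOT a1) AND NOT a2 OR NOT a1 AND a2)) AND a1 OR a4)   (distribution)
= a3 AND a1 AND ((a3 OR a3 AND (NOT a1 AND NOT a2 OR NOT a1 AND a2)) AND a1 OR a4)   (complement / identity)
= a3 AND a1 AND ((a3 OR a3 AND NOT a1) AND a1 OR a4)   (distribution)
= a3 AND a1 AND (a3 AND a1 OR a4)   (absorption)
= a3 AND a1   (absorption)

a3 AND a1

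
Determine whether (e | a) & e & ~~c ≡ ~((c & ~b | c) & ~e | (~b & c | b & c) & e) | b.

E1: (e | a) & e & ~~c
    = e & ~~c   — absorption
    = e & c   — double negation
E2: ~((c & ~b | c) & ~e | (~b & c | b & c) & e) | b
    = ~((c & ~b | c) & ~e | c & e) | b   — distribution
    = ~(c & ~e | c & e) | b   — absorption
    = ~c | b   — distribution
These differ: at a=0, b=1, c=0, e=0, E1 = 0 but E2 = 1.

No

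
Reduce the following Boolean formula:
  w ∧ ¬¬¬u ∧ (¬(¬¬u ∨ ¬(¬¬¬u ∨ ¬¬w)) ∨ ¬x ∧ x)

w ∧ ¬¬¬u ∧ (¬(¬¬u ∨ ¬(¬¬¬u ∨ ¬¬w)) ∨ ¬x ∧ x)
= w ∧ ¬¬¬u ∧ (¬(¬¬u ∨ ¬¬u ∧ ¬w) ∨ ¬x ∧ x)   [De Morgan]
= w ∧ ¬¬¬u ∧ ¬(¬¬u ∨ ¬¬u ∧ ¬w)   [complement / identity]
= w ∧ ¬¬¬u ∧ ¬¬¬u   [absorption]
= w ∧ ¬¬¬u   [idempotence]
= w ∧ ¬u   [double negation]

w ∧ ¬u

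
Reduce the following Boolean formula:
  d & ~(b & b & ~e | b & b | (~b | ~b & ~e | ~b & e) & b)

d & ~(b & b & ~e | b & b | (~b | ~b & ~e | ~b & e) & b)
= d & ~(b & b | (~b | ~b & ~e | ~b & e) & b)   [absorption]
= d & ~(b & b | (~b | ~b & e) & b)   [absorption]
= d & ~(b & b | ~b & b)   [absorption]
= d & ~b   [distribution]

d & ~b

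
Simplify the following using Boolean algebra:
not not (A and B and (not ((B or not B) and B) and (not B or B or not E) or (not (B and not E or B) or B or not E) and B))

not not (A and B and (not ((B or not B) and B) and (not B or B or not E) or (not (B and not E or B) or B or not E) and B))
= not not (A and B and (not ((B or not B) and B) and (not B or B or not E) or (not B or B or not E) and B))   [absorption]
= not not (A and B and (not ((B or not B) and B) or B) and (not B or B or not E))   [distribution]
= not not (A and B and (not B or B) and (not B or B or not E))   [complement / identity]
= not not (A and B and (not B or B))   [absorption]
= not not (A and B)   [complement / identity]
= A and B   [double negation]

A and B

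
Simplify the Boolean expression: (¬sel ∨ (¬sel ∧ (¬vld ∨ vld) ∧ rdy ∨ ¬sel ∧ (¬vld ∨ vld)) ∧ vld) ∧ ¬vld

(¬sel ∨ (¬sel ∧ (¬vld ∨ vld) ∧ rdy ∨ ¬sel ∧ (¬vld ∨ vld)) ∧ vld) ∧ ¬vld
= (¬sel ∨ ¬sel ∧ (¬vld ∨ vld) ∧ vld) ∧ ¬vld   (absorption)
= (¬sel ∨ ¬sel ∧ vld) ∧ ¬vld   (complement / identity)
= ¬sel ∧ ¬vld   (absorption)

¬sel ∧ ¬vld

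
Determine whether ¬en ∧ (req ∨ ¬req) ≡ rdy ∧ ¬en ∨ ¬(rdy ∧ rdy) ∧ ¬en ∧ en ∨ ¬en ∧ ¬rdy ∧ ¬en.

Yes

E1: ¬en ∧ (req ∨ ¬req)
    = ¬en   (complement / identity)
E2: rdy ∧ ¬en ∨ ¬(rdy ∧ rdy) ∧ ¬en ∧ en ∨ ¬en ∧ ¬rdy ∧ ¬en
    = rdy ∧ ¬en ∨ ¬rdy ∧ ¬en ∧ en ∨ ¬en ∧ ¬rdy ∧ ¬en   (idempotence)
    = rdy ∧ ¬en ∨ ¬rdy ∧ ¬en   (distribution)
    = ¬en   (distribution)
Both reduce to ¬en, so they are equivalent.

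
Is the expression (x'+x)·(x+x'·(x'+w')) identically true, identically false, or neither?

identically true

(x'+x)·(x+x'·(x'+w'))
= (x'+x)·(x+x')   — absorption
= x'+x   — complement / identity
= 1   — complement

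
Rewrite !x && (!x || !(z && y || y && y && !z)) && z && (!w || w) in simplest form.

!x && z

!x && (!x || !(z && y || y && y && !z)) && z && (!w || w)
= !x && (!x || !(z && y || y && y && !z)) && z
= !x && (!x || !(z && y || y && !z)) && z
= !x && (!x || !y) && z
= !x && z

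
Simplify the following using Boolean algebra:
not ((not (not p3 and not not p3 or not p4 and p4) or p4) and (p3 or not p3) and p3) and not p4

not p3 and not p4

not ((not (not p3 and not not p3 or not p4 and p4) or p4) and (p3 or not p3) and p3) and not p4
= not ((not (not p3 and not not p3) or p4) and (p3 or not p3) and p3) and not p4   — complement / identity
= not ((p3 or not p3 or p4) and (p3 or not p3) and p3) and not p4   — De Morgan
= not ((p3 or not p3) and p3) and not p4   — absorption
= not p3 and not p4   — complement / identity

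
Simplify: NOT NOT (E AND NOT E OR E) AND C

NOT NOT (E AND NOT E OR E) AND C
= NOT NOT E AND C   — complement / identity
= E AND C   — double negation

E AND C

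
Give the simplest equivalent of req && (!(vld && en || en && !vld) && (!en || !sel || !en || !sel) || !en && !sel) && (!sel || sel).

req && (!(vld && en || en && !vld) && (!en || !sel || !en || !sel) || !en && !sel) && (!sel || sel)
= req && (!(vld && en || en && !vld) && (!en || !sel) || !en && !sel) && (!sel || sel)   [idempotence]
= req && (!en && (!en || !sel) || !en && !sel) && (!sel || sel)   [distribution]
= req && (!en || !en && !sel) && (!sel || sel)   [absorption]
= req && !en && (!sel || sel)   [absorption]
= req && !en   [complement / identity]

req && !en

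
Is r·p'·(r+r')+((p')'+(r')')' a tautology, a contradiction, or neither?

neither

r·p'·(r+r')+((p')'+(r')')'
= r·p'·(r+r')+p'·r'
= r·p'+p'·r'
= p'
This depends on p, so it is not a constant.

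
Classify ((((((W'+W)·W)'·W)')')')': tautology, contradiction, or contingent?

((((((W'+W)·W)'·W)')')')'
= ((((W'+W)·W)'·W)')'   (double negation)
= ((W'+W)·W)'·W   (double negation)
= W'·W   (complement / identity)
= 0   (complement)

contradiction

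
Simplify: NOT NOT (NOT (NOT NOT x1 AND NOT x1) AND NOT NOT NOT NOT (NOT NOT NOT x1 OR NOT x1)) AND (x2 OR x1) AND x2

NOT x1 AND x2

NOT NOT (NOT (NOT NOT x1 AND NOT x1) AND NOT NOT NOT NOT (NOT NOT NOT x1 OR NOT x1)) AND (x2 OR x1) AND x2
= NOT NOT (NOT (NOT NOT x1 AND NOT x1) AND NOT NOT NOT (NOT NOT x1 AND x1)) AND (x2 OR x1) AND x2   [De Morgan]
= NOT NOT (NOT (NOT NOT x1 AND NOT x1) AND NOT (NOT NOT x1 AND x1)) AND (x2 OR x1) AND x2   [double negation]
= NOT (NOT NOT x1 AND NOT x1 OR NOT NOT x1 AND x1) AND (x2 OR x1) AND x2   [De Morgan]
= NOT NOT NOT x1 AND (x2 OR x1) AND x2   [distribution]
= NOT NOT NOT x1 AND x2   [absorption]
= NOT x1 AND x2   [double negation]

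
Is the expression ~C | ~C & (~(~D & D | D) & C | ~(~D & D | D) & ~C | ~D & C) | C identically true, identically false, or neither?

~C | ~C & (~(~D & D | D) & C | ~(~D & D | D) & ~C | ~D & C) | C
= ~C | ~C & (~(~D & D | D) | ~D & C) | C
= ~C | ~C & (~D | ~D & C) | C
= ~C | ~C & ~D | C
= ~C | C
= 1

identically true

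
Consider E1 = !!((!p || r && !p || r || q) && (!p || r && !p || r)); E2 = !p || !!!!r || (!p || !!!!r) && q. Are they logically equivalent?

E1: !!((!p || r && !p || r || q) && (!p || r && !p || r))
    = !!(!p || r && !p || r)   (absorption)
    = !p || r && !p || r   (double negation)
    = !p || r   (absorption)
E2: !p || !!!!r || (!p || !!!!r) && q
    = !p || !!!!r   (absorption)
    = !p || !!r   (double negation)
    = !p || r   (double negation)
Both reduce to !p || r, so they are equivalent.

Yes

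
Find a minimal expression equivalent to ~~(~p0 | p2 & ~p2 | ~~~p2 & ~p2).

~~(~p0 | p2 & ~p2 | ~~~p2 & ~p2)
= ~~(~p0 | p2 & ~p2 | ~p2 & ~p2)   — double negation
= ~p0 | p2 & ~p2 | ~p2 & ~p2   — double negation
= ~p0 | ~p2   — distribution

~p0 | ~p2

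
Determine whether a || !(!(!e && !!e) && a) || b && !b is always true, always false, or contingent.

always true

a || !(!(!e && !!e) && a) || b && !b
= a || !((e || !e) && a) || b && !b   (De Morgan)
= a || !((e || !e) && a)   (complement / identity)
= a || !a   (complement / identity)
= true   (complement)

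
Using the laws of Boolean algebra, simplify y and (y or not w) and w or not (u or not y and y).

y and (y or not w) and w or not (u or not y and y)
= y and (y or not w) and w or not u   [complement / identity]
= y and w or not u   [absorption]

y and w or not u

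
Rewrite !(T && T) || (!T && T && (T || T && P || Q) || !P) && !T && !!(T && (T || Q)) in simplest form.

!T

!(T && T) || (!T && T && (T || T && P || Q) || !P) && !T && !!(T && (T || Q))
= !(T && T) || (!T && T && (T || Q) || !P) && !T && !!(T && (T || Q))   [absorption]
= !(T && T) || (!T && T && (T || Q) || !P) && !T && T && (T || Q)   [double negation]
= !(T && T) || !T && T && (T || Q)   [absorption]
= !(T && T) || !T && T   [absorption]
= !(T && T)   [complement / identity]
= !T   [idempotence]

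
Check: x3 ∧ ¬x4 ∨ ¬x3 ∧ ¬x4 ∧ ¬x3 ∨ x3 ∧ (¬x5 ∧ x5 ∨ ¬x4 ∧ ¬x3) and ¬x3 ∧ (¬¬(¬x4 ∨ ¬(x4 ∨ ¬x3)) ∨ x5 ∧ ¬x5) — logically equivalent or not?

E1: x3 ∧ ¬x4 ∨ ¬x3 ∧ ¬x4 ∧ ¬x3 ∨ x3 ∧ (¬x5 ∧ x5 ∨ ¬x4 ∧ ¬x3)
    = x3 ∧ ¬x4 ∨ ¬x3 ∧ ¬x4 ∧ ¬x3 ∨ x3 ∧ ¬x4 ∧ ¬x3   [complement / identity]
    = x3 ∧ ¬x4 ∨ ¬x4 ∧ ¬x3   [distribution]
    = ¬x4   [distribution]
E2: ¬x3 ∧ (¬¬(¬x4 ∨ ¬(x4 ∨ ¬x3)) ∨ x5 ∧ ¬x5)
    = ¬x3 ∧ ¬¬(¬x4 ∨ ¬(x4 ∨ ¬x3))   [complement / identity]
    = ¬x3 ∧ ¬(x4 ∧ (x4 ∨ ¬x3))   [De Morgan]
    = ¬x3 ∧ ¬x4   [absorption]
These differ: at x3=1, x4=0, x5=0, E1 = 1 but E2 = 0.

No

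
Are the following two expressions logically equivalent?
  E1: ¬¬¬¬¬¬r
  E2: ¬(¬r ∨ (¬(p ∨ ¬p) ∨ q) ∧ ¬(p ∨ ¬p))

Yes

E1: ¬¬¬¬¬¬r
    = ¬¬¬¬r   [double negation]
    = ¬¬r   [double negation]
    = r   [double negation]
E2: ¬(¬r ∨ (¬(p ∨ ¬p) ∨ q) ∧ ¬(p ∨ ¬p))
    = ¬(¬r ∨ ¬(p ∨ ¬p))   [absorption]
    = r ∧ (p ∨ ¬p)   [De Morgan]
    = r   [complement / identity]
Both reduce to r, so they are equivalent.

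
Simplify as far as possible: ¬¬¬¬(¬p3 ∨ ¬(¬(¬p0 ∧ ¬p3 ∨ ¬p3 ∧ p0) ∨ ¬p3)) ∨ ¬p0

¬¬¬¬(¬p3 ∨ ¬(¬(¬p0 ∧ ¬p3 ∨ ¬p3 ∧ p0) ∨ ¬p3)) ∨ ¬p0
= ¬¬(¬p3 ∨ ¬(¬(¬p0 ∧ ¬p3 ∨ ¬p3 ∧ p0) ∨ ¬p3)) ∨ ¬p0   [double negation]
= ¬(p3 ∧ (¬(¬p0 ∧ ¬p3 ∨ ¬p3 ∧ p0) ∨ ¬p3)) ∨ ¬p0   [De Morgan]
= ¬(p3 ∧ (¬¬p3 ∨ ¬p3)) ∨ ¬p0   [distribution]
= ¬(p3 ∧ (p3 ∨ ¬p3)) ∨ ¬p0   [double negation]
= ¬p3 ∨ ¬p0   [complement / identity]

¬p3 ∨ ¬p0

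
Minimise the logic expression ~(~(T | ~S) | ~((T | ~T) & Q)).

~(~(T | ~S) | ~((T | ~T) & Q))
= ~(~(T | ~S) | ~Q)   [complement / identity]
= (T | ~S) & Q   [De Morgan]

(T | ~S) & Q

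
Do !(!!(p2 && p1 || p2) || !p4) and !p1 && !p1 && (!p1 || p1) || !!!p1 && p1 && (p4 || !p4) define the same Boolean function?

E1: !(!!(p2 && p1 || p2) || !p4)
    = !(p2 && p1 || p2) && p4   [De Morgan]
    = !p2 && p4   [absorption]
E2: !p1 && !p1 && (!p1 || p1) || !!!p1 && p1 && (p4 || !p4)
    = !p1 && !p1 || !!!p1 && p1 && (p4 || !p4)   [complement / identity]
    = !p1 && !p1 || !!!p1 && p1   [complement / identity]
    = !p1 && !p1 || !p1 && p1   [double negation]
    = !p1   [distribution]
These differ: at p1=0, p2=0, p4=0, E1 = 0 but E2 = 1.

No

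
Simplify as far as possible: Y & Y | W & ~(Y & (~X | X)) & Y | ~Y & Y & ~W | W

Y & Y | W & ~(Y & (~X | X)) & Y | ~Y & Y & ~W | W
= Y & Y | W & ~Y & Y | ~Y & Y & ~W | W   [complement / identity]
= Y & Y | ~Y & Y | W   [distribution]
= Y | W   [distribution]

Y | W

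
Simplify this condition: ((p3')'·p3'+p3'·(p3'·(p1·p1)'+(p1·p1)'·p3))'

((p3')'·p3'+p3'·(p3'·(p1·p1)'+(p1·p1)'·p3))'
= ((p3')'·p3'+p3'·(p1·p1)')'   — distribution
= (p3·p3'+p3'·(p1·p1)')'   — double negation
= (p3'·(p1·p1)')'   — complement / identity
= p3+p1·p1   — De Morgan
= p3+p1   — idempotence

p3+p1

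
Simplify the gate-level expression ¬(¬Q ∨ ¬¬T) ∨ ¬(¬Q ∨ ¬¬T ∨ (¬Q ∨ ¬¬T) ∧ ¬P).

¬(¬Q ∨ ¬¬T) ∨ ¬(¬Q ∨ ¬¬T ∨ (¬Q ∨ ¬¬T) ∧ ¬P)
= ¬(¬Q ∨ ¬¬T) ∨ ¬(¬Q ∨ ¬¬T)   [absorption]
= ¬(¬Q ∨ ¬¬T)   [idempotence]
= Q ∧ ¬T   [De Morgan]

Q ∧ ¬T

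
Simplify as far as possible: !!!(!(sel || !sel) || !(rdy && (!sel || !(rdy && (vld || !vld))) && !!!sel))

!!!(!(sel || !sel) || !(rdy && (!sel || !(rdy && (vld || !vld))) && !!!sel))
= !!!(!(sel || !sel) || !(rdy && (!sel || !rdy) && !!!sel))   [complement / identity]
= !!!(!(sel || !sel) || !(rdy && (!sel || !rdy) && !sel))   [double negation]
= !!!(!(sel || !sel) || !(rdy && !sel))   [absorption]
= !(!(sel || !sel) || !(rdy && !sel))   [double negation]
= (sel || !sel) && rdy && !sel   [De Morgan]
= rdy && !sel   [complement / identity]

rdy && !sel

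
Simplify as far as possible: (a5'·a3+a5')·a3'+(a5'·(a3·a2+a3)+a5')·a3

a5'

(a5'·a3+a5')·a3'+(a5'·(a3·a2+a3)+a5')·a3
= (a5'·a3+a5')·a3'+(a5'·a3+a5')·a3   (absorption)
= a5'·a3+a5'   (distribution)
= a5'   (absorption)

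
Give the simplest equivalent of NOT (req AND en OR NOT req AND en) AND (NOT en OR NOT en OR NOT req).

NOT en

NOT (req AND en OR NOT req AND en) AND (NOT en OR NOT en OR NOT req)
= NOT en AND (NOT en OR NOT en OR NOT req)   — distribution
= NOT en AND (NOT en OR NOT req)   — idempotence
= NOT en   — absorption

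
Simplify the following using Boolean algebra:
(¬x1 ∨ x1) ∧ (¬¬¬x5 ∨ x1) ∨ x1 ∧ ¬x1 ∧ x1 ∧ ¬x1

¬x5 ∨ x1

(¬x1 ∨ x1) ∧ (¬¬¬x5 ∨ x1) ∨ x1 ∧ ¬x1 ∧ x1 ∧ ¬x1
= (¬x1 ∨ x1) ∧ (¬¬¬x5 ∨ x1) ∨ x1 ∧ ¬x1   [idempotence]
= (¬x1 ∨ x1) ∧ (¬¬¬x5 ∨ x1)   [complement / identity]
= ¬¬¬x5 ∨ x1   [complement / identity]
= ¬x5 ∨ x1   [double negation]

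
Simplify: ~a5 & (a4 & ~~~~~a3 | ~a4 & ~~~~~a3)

~a5 & ~a3

~a5 & (a4 & ~~~~~a3 | ~a4 & ~~~~~a3)
= ~a5 & ~~~~~a3   — distribution
= ~a5 & ~~~a3   — double negation
= ~a5 & ~a3   — double negation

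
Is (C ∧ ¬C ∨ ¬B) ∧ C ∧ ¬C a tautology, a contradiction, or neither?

(C ∧ ¬C ∨ ¬B) ∧ C ∧ ¬C
= C ∧ ¬C   (absorption)
= False   (complement)

contradiction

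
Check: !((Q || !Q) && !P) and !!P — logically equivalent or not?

Yes

E1: !((Q || !Q) && !P)
    = !!P   [complement / identity]
    = P   [double negation]
E2: !!P
    = P   [double negation]
Both reduce to P, so they are equivalent.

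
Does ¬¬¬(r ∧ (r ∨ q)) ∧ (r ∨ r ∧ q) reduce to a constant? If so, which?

yes, False

¬¬¬(r ∧ (r ∨ q)) ∧ (r ∨ r ∧ q)
= ¬¬¬(r ∧ (r ∨ q)) ∧ r   — absorption
= ¬¬¬r ∧ r   — absorption
= ¬r ∧ r   — double negation
= False   — complement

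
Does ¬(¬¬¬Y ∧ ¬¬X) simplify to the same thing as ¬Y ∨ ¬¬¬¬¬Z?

E1: ¬(¬¬¬Y ∧ ¬¬X)
    = ¬(¬Y ∧ ¬¬X)   (double negation)
    = Y ∨ ¬X   (De Morgan)
E2: ¬Y ∨ ¬¬¬¬¬Z
    = ¬Y ∨ ¬¬¬Z   (double negation)
    = ¬Y ∨ ¬Z   (double negation)
These differ: at X=1, Y=0, Z=1, E1 = 0 but E2 = 1.

No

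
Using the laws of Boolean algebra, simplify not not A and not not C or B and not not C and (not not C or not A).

C and (A or B)

not not A and not not C or B and not not C and (not not C or not A)
= not not A and not not C or B and not not C   [absorption]
= not not C and (not not A or B)   [distribution]
= not not C and (A or B)   [double negation]
= C and (A or B)   [double negation]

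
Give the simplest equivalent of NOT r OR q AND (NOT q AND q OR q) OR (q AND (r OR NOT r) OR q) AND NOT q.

NOT r OR q AND (NOT q AND q OR q) OR (q AND (r OR NOT r) OR q) AND NOT q
= NOT r OR q AND (NOT q AND q OR q) OR (q OR q) AND NOT q   [complement / identity]
= NOT r OR q AND q OR (q OR q) AND NOT q   [complement / identity]
= NOT r OR q AND q OR q AND NOT q   [idempotence]
= NOT r OR q   [distribution]

NOT r OR q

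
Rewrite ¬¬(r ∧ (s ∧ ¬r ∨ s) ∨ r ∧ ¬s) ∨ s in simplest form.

¬¬(r ∧ (s ∧ ¬r ∨ s) ∨ r ∧ ¬s) ∨ s
= ¬¬(r ∧ s ∨ r ∧ ¬s) ∨ s   — absorption
= ¬¬r ∨ s   — distribution
= r ∨ s   — double negation

r ∨ s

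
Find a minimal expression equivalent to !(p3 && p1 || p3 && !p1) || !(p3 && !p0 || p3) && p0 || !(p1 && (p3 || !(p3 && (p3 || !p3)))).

!(p3 && p1 || p3 && !p1) || !(p3 && !p0 || p3) && p0 || !(p1 && (p3 || !(p3 && (p3 || !p3))))
= !(p3 && p1 || p3 && !p1) || !p3 && p0 || !(p1 && (p3 || !(p3 && (p3 || !p3))))   — absorption
= !p3 || !p3 && p0 || !(p1 && (p3 || !(p3 && (p3 || !p3))))   — distribution
= !p3 || !p3 && p0 || !(p1 && (p3 || !p3))   — complement / identity
= !p3 || !(p1 && (p3 || !p3))   — absorption
= !p3 || !p1   — complement / identity

!p3 || !p1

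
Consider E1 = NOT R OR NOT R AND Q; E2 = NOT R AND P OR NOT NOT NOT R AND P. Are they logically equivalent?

E1: NOT R OR NOT R AND Q
    = NOT R   [absorption]
E2: NOT R AND P OR NOT NOT NOT R AND P
    = NOT R AND P OR NOT R AND P   [double negation]
    = NOT R AND P   [idempotence]
These differ: at P=0, Q=1, R=0, E1 = 1 but E2 = 0.

No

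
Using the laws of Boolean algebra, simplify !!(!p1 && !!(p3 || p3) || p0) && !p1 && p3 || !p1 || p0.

!!(!p1 && !!(p3 || p3) || p0) && !p1 && p3 || !p1 || p0
= !!(!p1 && !!p3 || p0) && !p1 && p3 || !p1 || p0
= !!(!p1 && p3 || p0) && !p1 && p3 || !p1 || p0
= (!p1 && p3 || p0) && !p1 && p3 || !p1 || p0
= !p1 && p3 || !p1 || p0
= !p1 || p0

!p1 || p0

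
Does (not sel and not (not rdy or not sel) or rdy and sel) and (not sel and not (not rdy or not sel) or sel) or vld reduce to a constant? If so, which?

(not sel and not (not rdy or not sel) or rdy and sel) and (not sel and not (not rdy or not sel) or sel) or vld
= not sel and not (not rdy or not sel) or rdy and sel and sel or vld   (distribution)
= not sel and rdy and sel or rdy and sel and sel or vld   (De Morgan)
= rdy and sel or vld   (distribution)
This depends on rdy, sel, vld, so it is not a constant.

no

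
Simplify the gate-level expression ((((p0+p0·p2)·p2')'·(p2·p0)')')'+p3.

p0'+p3

((((p0+p0·p2)·p2')'·(p2·p0)')')'+p3
= (((p0·p2')'·(p2·p0)')')'+p3
= (p0·p2'+p2·p0)'+p3
= p0'+p3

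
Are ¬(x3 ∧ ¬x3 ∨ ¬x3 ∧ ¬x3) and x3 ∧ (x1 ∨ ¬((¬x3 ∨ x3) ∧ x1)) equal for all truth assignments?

Yes

E1: ¬(x3 ∧ ¬x3 ∨ ¬x3 ∧ ¬x3)
    = ¬¬x3   [distribution]
    = x3   [double negation]
E2: x3 ∧ (x1 ∨ ¬((¬x3 ∨ x3) ∧ x1))
    = x3 ∧ (x1 ∨ ¬x1)   [complement / identity]
    = x3   [complement / identity]
Both reduce to x3, so they are equivalent.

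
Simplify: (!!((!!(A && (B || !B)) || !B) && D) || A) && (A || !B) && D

(A || !B) && D

(!!((!!(A && (B || !B)) || !B) && D) || A) && (A || !B) && D
= (!!((A && (B || !B) || !B) && D) || A) && (A || !B) && D   (double negation)
= (!!((A || !B) && D) || A) && (A || !B) && D   (complement / identity)
= ((A || !B) && D || A) && (A || !B) && D   (double negation)
= (A || !B) && D   (absorption)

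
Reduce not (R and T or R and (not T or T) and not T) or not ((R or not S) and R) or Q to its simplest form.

not (R and T or R and (not T or T) and not T) or not ((R or not S) and R) or Q
= not (R and T or R and not T) or not ((R or not S) and R) or Q   — complement / identity
= not (R and T or R and not T) or not R or Q   — absorption
= not R or not R or Q   — distribution
= not R or Q   — idempotence

not R or Q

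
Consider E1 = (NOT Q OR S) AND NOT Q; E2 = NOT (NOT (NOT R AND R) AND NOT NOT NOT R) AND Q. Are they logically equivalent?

E1: (NOT Q OR S) AND NOT Q
    = NOT Q   [absorption]
E2: NOT (NOT (NOT R AND R) AND NOT NOT NOT R) AND Q
    = (NOT R AND R OR NOT NOT R) AND Q   [De Morgan]
    = NOT NOT R AND Q   [complement / identity]
    = R AND Q   [double negation]
These differ: at Q=0, R=0, S=1, E1 = 1 but E2 = 0.

No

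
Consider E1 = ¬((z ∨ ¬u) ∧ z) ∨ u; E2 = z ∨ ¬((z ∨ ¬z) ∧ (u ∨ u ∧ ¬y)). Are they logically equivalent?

E1: ¬((z ∨ ¬u) ∧ z) ∨ u
    = ¬z ∨ u   (absorption)
E2: z ∨ ¬((z ∨ ¬z) ∧ (u ∨ u ∧ ¬y))
    = z ∨ ¬((z ∨ ¬z) ∧ u)   (absorption)
    = z ∨ ¬u   (complement / identity)
These differ: at u=0, y=0, z=1, E1 = 0 but E2 = 1.

No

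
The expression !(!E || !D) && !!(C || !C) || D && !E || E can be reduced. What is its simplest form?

!(!E || !D) && !!(C || !C) || D && !E || E
= !(!E || !D) && (C || !C) || D && !E || E   — double negation
= E && D && (C || !C) || D && !E || E   — De Morgan
= E && D || D && !E || E   — complement / identity
= D || E   — distribution

D || E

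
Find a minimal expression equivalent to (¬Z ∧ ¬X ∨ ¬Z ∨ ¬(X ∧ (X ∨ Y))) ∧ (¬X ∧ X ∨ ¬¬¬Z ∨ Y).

(¬Z ∧ ¬X ∨ ¬Z ∨ ¬(X ∧ (X ∨ Y))) ∧ (¬X ∧ X ∨ ¬¬¬Z ∨ Y)
= (¬Z ∧ ¬X ∨ ¬Z ∨ ¬(X ∧ (X ∨ Y))) ∧ (¬¬¬Z ∨ Y)   [complement / identity]
= (¬Z ∧ ¬X ∨ ¬Z ∨ ¬(X ∧ (X ∨ Y))) ∧ (¬Z ∨ Y)   [double negation]
= (¬Z ∨ ¬(X ∧ (X ∨ Y))) ∧ (¬Z ∨ Y)   [absorption]
= (¬Z ∨ ¬X) ∧ (¬Z ∨ Y)   [absorption]
= ¬Z ∨ ¬X ∧ Y   [distribution]

¬Z ∨ ¬X ∧ Y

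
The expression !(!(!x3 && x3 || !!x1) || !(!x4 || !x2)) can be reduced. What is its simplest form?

x1 && (!x4 || !x2)

!(!(!x3 && x3 || !!x1) || !(!x4 || !x2))
= !(!(!x3 && x3 || x1) || !(!x4 || !x2))   (double negation)
= !(!x1 || !(!x4 || !x2))   (complement / identity)
= x1 && (!x4 || !x2)   (De Morgan)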